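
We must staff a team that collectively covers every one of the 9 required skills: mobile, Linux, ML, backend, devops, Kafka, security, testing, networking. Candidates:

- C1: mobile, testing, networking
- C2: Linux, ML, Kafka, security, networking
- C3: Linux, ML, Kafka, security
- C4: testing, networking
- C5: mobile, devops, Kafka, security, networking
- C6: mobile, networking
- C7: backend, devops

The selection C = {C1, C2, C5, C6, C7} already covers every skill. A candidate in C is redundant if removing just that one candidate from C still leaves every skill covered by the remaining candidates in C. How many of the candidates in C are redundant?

Drop C1: testing uncovered — not redundant.
Drop C2: Linux, ML uncovered — not redundant.
Drop C5: the rest still cover every skill — redundant.
Drop C6: the rest still cover every skill — redundant.
Drop C7: backend uncovered — not redundant.
2 redundant: C5, C6.

2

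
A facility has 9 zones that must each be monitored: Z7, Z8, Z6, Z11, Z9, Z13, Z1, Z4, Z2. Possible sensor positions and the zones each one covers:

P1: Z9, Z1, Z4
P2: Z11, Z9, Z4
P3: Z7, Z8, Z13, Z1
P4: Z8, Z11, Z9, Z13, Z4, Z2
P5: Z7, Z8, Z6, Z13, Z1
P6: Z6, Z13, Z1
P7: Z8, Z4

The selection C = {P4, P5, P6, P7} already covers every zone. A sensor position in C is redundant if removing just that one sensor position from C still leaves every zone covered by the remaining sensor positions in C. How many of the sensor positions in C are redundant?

Drop P4: Z11, Z9, Z2 uncovered — not redundant.
Drop P5: Z7 uncovered — not redundant.
Drop P6: the rest still cover every zone — redundant.
Drop P7: the rest still cover every zone — redundant.
2 redundant: P6, P7.

2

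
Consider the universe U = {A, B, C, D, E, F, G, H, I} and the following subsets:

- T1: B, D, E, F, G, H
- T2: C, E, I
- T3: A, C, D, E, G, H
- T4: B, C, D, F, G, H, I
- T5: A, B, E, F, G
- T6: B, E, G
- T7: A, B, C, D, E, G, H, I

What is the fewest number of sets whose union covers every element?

2

T1, T7 together cover {A, B, C, D, E, F, G, H, I} — every element.
No single set contains all 9 elements, so 2 is optimal.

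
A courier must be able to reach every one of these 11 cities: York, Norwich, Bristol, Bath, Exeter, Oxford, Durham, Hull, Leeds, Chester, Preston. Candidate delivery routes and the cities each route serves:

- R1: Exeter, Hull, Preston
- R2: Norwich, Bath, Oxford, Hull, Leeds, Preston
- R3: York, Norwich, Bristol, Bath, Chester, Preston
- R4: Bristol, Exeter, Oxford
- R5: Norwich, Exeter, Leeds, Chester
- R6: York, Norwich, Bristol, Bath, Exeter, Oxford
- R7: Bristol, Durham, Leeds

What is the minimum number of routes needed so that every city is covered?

4

R1, R2, R3, R7 together cover {York, Norwich, Bristol, Bath, Exeter, Oxford, Durham, Hull, Leeds, Chester, Preston} — every city.
No 3 of the 7 routes cover everything (all 35 triples fall short), so 4 is minimum.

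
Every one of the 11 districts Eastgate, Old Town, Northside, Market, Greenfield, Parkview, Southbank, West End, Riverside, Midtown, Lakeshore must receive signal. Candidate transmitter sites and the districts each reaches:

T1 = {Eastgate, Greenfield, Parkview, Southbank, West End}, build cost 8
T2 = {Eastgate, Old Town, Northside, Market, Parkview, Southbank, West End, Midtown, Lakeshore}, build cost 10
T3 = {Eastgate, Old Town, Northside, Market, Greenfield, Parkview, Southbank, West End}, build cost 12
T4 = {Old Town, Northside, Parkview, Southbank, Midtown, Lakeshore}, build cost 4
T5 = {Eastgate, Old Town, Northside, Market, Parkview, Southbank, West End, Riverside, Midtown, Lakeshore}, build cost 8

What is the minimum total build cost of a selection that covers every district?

16

T1, T5 cover every district at build cost 8 + 8 = 16.
Any cover uses at least 2 transmitter sites; among all covering selections none totals below 16.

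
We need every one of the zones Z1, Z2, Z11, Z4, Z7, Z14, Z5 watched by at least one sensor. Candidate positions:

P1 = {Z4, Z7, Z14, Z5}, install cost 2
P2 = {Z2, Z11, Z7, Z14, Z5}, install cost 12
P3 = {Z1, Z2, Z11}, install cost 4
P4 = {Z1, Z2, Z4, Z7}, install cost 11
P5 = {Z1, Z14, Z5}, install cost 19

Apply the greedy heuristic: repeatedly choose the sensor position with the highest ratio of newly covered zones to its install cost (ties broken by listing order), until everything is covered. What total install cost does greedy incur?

6

Pick 1: P1 adds 4 new (Z4, Z7, Z14, Z5) at install cost 2 (ratio 4/2).
Pick 2: P3 adds 3 new (Z1, Z2, Z11) at install cost 4 (ratio 3/4).
Greedy total install cost: 2 + 4 = 6.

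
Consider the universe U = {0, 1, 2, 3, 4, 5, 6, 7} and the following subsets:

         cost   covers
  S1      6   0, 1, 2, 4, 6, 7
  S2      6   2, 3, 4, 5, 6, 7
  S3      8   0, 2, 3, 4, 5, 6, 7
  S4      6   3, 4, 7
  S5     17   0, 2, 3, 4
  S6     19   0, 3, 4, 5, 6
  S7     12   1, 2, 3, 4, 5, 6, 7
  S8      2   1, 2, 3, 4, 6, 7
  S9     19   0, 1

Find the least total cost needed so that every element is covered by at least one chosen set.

S3, S8 cover every element at cost 8 + 2 = 10.
Any cover uses at least 2 sets; among all covering selections none totals below 10.

10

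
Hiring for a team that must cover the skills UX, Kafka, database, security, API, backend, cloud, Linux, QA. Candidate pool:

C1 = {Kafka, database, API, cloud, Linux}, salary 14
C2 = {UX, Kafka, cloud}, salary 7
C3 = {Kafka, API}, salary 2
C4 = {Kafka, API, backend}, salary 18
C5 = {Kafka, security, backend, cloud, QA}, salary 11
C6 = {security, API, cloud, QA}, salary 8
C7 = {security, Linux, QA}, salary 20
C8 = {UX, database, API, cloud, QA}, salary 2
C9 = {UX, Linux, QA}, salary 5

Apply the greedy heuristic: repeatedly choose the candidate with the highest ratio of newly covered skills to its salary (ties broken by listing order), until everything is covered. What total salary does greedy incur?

20

Pick 1: C8 adds 5 new (UX, database, API, cloud, QA) at salary 2 (ratio 5/2).
Pick 2: C3 adds 1 new (Kafka) at salary 2 (ratio 1/2).
Pick 3: C9 adds 1 new (Linux) at salary 5 (ratio 1/5).
Pick 4: C5 adds 2 new (security, backend) at salary 11 (ratio 2/11).
Greedy total salary: 2 + 2 + 5 + 11 = 20. (The true optimum is 18, so greedy overshoots here.)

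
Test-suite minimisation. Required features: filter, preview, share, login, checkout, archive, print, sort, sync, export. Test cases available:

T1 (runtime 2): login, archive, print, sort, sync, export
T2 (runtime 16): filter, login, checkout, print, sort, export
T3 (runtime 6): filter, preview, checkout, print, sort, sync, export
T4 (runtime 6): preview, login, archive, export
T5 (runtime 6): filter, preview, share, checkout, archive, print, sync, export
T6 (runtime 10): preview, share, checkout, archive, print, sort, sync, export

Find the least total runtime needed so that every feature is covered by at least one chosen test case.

8

T1, T5 cover every feature at runtime 2 + 6 = 8.
Any cover uses at least 2 test cases; among all covering selections none totals below 8.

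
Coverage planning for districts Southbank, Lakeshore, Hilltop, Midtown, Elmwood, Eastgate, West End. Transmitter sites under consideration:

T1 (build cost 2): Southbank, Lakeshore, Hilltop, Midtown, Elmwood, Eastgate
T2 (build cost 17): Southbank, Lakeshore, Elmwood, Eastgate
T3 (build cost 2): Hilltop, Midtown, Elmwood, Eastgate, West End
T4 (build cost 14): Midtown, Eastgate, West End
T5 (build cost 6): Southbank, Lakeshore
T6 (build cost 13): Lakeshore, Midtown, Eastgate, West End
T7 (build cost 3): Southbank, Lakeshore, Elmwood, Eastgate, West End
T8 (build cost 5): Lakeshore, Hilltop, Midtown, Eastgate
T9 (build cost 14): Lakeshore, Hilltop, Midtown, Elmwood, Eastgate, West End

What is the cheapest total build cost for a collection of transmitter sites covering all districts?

T1, T3 cover every district at build cost 2 + 2 = 4.
Any cover uses at least 2 transmitter sites; among all covering selections none totals below 4.

4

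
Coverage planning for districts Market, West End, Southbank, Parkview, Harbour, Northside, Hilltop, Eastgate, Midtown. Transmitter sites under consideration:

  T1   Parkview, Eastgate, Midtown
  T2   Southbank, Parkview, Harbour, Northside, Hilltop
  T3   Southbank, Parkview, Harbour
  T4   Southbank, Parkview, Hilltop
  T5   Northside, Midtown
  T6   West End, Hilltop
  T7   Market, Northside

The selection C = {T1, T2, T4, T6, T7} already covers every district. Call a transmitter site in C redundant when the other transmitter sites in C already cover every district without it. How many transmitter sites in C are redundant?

Drop T1: Eastgate, Midtown uncovered — not redundant.
Drop T2: Harbour uncovered — not redundant.
Drop T4: the rest still cover every district — redundant.
Drop T6: West End uncovered — not redundant.
Drop T7: Market uncovered — not redundant.
1 redundant: T4.

1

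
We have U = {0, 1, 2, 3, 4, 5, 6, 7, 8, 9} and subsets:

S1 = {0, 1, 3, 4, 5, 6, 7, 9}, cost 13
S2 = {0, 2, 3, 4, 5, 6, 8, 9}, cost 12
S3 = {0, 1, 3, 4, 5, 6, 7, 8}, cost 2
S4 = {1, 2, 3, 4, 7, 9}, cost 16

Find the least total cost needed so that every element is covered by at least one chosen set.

14

S2, S3 cover every element at cost 12 + 2 = 14.
Any cover uses at least 2 sets; among all covering selections none totals below 14.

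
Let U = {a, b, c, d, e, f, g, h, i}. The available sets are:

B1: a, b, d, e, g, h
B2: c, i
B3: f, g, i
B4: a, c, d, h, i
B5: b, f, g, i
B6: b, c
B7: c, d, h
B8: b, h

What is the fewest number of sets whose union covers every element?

B1, B2, B3 together cover {a, b, c, d, e, f, g, h, i} — every element.
No 2 of the 8 sets cover everything (all 28 pairs fall short), so 3 is minimum.

3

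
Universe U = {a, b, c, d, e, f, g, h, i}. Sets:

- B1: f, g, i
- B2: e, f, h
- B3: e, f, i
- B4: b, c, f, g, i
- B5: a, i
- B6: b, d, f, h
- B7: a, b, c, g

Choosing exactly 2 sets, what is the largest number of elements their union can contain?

Choosing B2, B4 covers {b, c, e, f, g, h, i} — 7 elements.
No choice of 2 sets does better; here a, d are left uncovered.

7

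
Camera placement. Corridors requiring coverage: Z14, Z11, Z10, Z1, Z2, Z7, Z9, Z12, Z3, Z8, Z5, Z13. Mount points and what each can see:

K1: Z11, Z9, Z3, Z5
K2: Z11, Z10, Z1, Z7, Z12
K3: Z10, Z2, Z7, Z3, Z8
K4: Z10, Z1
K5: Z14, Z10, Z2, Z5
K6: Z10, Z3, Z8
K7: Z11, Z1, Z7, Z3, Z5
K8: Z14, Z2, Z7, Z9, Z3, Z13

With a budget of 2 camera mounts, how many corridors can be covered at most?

10

Choosing K2, K8 covers {Z14, Z11, Z10, Z1, Z2, Z7, Z9, Z12, Z3, Z13} — 10 corridors.
No choice of 2 camera mounts does better; here Z8, Z5 are left uncovered.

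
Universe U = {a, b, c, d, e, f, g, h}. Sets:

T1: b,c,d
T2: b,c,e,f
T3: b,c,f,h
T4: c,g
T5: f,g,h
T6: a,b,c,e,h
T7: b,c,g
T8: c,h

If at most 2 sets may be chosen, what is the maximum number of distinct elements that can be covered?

7

Choosing T5, T6 covers {a, b, c, e, f, g, h} — 7 elements.
No choice of 2 sets does better; here d is left uncovered.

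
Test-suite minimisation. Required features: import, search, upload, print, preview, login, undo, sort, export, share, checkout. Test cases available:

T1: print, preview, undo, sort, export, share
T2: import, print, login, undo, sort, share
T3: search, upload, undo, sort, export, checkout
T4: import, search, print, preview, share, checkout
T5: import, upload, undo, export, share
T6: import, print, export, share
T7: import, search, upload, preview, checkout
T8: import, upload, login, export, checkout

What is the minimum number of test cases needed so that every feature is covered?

T1, T2, T3 together cover {import, search, upload, print, preview, login, undo, sort, export, share, checkout} — every feature.
No 2 of the 8 test cases cover everything (all 28 pairs fall short), so 3 is minimum.

3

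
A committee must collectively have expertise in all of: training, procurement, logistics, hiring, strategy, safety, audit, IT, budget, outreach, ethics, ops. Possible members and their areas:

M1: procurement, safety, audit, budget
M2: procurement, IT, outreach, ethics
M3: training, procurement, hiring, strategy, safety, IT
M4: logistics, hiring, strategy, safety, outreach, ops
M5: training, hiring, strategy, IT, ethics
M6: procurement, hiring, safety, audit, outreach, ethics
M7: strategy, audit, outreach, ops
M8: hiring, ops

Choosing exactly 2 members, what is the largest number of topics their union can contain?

9

Choosing M1, M4 covers {procurement, logistics, hiring, strategy, safety, audit, budget, outreach, ops} — 9 topics.
No choice of 2 members does better; here training, IT, ethics are left uncovered.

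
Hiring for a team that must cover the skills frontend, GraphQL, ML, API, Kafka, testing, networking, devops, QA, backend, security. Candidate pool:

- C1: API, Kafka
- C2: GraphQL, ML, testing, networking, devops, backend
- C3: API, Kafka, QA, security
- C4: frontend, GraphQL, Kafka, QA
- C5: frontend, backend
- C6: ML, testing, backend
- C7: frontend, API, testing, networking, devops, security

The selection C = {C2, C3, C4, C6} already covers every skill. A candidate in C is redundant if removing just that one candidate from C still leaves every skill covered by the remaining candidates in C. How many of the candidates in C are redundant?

Drop C2: networking, devops uncovered — not redundant.
Drop C3: API, security uncovered — not redundant.
Drop C4: frontend uncovered — not redundant.
Drop C6: the rest still cover every skill — redundant.
1 redundant: C6.

1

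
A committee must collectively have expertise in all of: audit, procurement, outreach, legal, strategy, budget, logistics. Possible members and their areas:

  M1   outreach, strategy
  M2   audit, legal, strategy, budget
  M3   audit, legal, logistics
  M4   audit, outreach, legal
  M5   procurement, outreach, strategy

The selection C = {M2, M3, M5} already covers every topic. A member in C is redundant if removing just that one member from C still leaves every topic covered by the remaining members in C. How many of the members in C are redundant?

Drop M2: budget uncovered — not redundant.
Drop M3: logistics uncovered — not redundant.
Drop M5: procurement, outreach uncovered — not redundant.
None of the members in C is redundant.

0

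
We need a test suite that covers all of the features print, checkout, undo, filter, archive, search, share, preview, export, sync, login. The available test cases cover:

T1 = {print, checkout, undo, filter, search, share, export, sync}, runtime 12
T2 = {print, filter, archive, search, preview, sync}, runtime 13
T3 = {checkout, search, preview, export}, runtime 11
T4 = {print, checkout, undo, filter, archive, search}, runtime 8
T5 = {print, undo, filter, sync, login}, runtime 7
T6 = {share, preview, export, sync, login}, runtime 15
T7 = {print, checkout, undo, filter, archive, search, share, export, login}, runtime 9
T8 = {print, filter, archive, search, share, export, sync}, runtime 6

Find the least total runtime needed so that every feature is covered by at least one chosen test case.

T2, T7 cover every feature at runtime 13 + 9 = 22.
Any cover uses at least 2 test cases; among all covering selections none totals below 22.
Greedy by coverage-per-runtime would pick T8, T7, T3 for 26 — worse than the optimum 22.

22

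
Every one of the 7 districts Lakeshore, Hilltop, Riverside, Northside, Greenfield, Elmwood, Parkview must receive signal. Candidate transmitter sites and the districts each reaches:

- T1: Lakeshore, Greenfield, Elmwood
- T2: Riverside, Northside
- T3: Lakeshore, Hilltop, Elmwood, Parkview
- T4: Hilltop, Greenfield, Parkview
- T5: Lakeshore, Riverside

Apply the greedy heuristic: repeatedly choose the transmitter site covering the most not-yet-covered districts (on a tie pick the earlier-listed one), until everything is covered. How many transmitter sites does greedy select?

Pick 1: T3 covers 4 new districts (Lakeshore, Hilltop, Elmwood, Parkview).
Pick 2: T2 covers 2 new districts (Riverside, Northside).
Pick 3: T1 covers 1 new districts (Greenfield).
Greedy uses 3 transmitter sites.

3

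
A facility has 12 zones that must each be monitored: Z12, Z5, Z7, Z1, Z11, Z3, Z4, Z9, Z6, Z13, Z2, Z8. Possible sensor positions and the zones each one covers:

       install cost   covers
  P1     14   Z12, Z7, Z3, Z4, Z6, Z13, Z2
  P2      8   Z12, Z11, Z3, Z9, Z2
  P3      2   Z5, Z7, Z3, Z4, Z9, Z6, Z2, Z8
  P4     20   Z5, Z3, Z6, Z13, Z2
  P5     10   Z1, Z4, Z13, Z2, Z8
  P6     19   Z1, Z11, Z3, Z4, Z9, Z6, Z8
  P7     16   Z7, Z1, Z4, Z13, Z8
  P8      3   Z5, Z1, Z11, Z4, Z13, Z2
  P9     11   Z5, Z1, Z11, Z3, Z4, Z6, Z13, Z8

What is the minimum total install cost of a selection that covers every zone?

P2, P3, P8 cover every zone at install cost 8 + 2 + 3 = 13.
Any cover uses at least 3 sensor positions; among all covering selections none totals below 13.

13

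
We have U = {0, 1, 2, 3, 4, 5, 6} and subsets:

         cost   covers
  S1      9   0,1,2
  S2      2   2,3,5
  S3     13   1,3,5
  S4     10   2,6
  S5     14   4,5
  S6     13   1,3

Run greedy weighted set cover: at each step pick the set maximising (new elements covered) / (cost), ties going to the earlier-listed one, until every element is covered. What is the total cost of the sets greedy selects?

35

Pick 1: S2 adds 3 new (2, 3, 5) at cost 2 (ratio 3/2).
Pick 2: S1 adds 2 new (0, 1) at cost 9 (ratio 2/9).
Pick 3: S4 adds 1 new (6) at cost 10 (ratio 1/10).
Pick 4: S5 adds 1 new (4) at cost 14 (ratio 1/14).
Greedy total cost: 2 + 9 + 10 + 14 = 35.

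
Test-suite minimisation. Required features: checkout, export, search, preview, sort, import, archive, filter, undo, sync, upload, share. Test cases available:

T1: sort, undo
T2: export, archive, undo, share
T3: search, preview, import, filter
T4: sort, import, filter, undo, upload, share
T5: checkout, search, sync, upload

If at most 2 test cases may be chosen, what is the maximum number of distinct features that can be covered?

9

Choosing T4, T5 covers {checkout, search, sort, import, filter, undo, sync, upload, share} — 9 features.
No choice of 2 test cases does better; here export, preview, archive are left uncovered.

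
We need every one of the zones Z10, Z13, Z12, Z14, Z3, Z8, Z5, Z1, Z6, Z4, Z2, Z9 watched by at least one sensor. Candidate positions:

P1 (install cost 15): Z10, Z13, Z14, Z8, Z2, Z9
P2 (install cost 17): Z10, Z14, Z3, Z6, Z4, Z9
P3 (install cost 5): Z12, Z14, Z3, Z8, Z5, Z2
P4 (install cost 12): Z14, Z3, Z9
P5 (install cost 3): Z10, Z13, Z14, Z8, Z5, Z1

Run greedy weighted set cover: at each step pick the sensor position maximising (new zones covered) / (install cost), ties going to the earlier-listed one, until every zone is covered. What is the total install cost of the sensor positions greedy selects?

25

Pick 1: P5 adds 6 new (Z10, Z13, Z14, Z8, Z5, Z1) at install cost 3 (ratio 6/3).
Pick 2: P3 adds 3 new (Z12, Z3, Z2) at install cost 5 (ratio 3/5).
Pick 3: P2 adds 3 new (Z6, Z4, Z9) at install cost 17 (ratio 3/17).
Greedy total install cost: 3 + 5 + 17 = 25.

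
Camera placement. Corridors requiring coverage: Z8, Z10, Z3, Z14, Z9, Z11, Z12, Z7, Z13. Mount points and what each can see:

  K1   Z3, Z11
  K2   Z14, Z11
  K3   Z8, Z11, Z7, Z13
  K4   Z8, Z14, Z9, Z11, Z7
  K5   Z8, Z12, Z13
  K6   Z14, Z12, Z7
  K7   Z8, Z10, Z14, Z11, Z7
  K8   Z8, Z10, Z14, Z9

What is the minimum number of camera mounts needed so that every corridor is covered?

4

K1, K3, K5, K8 together cover {Z8, Z10, Z3, Z14, Z9, Z11, Z12, Z7, Z13} — every corridor.
No 3 of the 8 camera mounts cover everything (all 56 triples fall short), so 4 is minimum.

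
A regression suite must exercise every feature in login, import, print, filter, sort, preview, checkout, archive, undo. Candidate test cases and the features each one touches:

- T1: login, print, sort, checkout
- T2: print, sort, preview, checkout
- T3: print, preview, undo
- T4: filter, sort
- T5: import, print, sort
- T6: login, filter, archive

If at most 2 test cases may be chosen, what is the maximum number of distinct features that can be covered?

Choosing T2, T6 covers {login, print, filter, sort, preview, checkout, archive} — 7 features.
No choice of 2 test cases does better; here import, undo are left uncovered.

7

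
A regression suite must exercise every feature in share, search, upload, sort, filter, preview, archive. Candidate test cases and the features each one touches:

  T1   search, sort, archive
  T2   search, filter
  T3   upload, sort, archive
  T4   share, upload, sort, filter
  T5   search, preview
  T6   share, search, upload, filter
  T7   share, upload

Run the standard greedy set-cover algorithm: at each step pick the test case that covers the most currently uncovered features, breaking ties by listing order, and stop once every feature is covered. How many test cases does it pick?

Pick 1: T4 covers 4 new features (share, upload, sort, filter).
Pick 2: T1 covers 2 new features (search, archive).
Pick 3: T5 covers 1 new features (preview).
Greedy uses 3 test cases.

3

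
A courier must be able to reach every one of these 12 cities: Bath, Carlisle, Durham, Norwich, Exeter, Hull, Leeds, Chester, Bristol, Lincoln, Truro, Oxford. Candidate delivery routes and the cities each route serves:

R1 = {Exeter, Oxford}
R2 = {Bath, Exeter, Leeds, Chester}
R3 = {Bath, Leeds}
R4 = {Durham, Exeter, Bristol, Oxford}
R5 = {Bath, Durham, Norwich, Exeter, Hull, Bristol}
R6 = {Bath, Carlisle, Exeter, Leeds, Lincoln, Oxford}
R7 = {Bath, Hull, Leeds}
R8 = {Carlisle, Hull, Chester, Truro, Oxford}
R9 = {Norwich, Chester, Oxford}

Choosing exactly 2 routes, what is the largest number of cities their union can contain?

10

Choosing R5, R6 covers {Bath, Carlisle, Durham, Norwich, Exeter, Hull, Leeds, Bristol, Lincoln, Oxford} — 10 cities.
No choice of 2 routes does better; here Chester, Truro are left uncovered.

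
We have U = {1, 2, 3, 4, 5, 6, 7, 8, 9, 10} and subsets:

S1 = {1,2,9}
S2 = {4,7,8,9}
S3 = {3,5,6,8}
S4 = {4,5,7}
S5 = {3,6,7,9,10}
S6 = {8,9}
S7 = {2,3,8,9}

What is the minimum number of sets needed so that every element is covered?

S1, S2, S3, S5 together cover {1, 2, 3, 4, 5, 6, 7, 8, 9, 10} — every element.
No 3 of the 7 sets cover everything (all 35 triples fall short), so 4 is minimum.

4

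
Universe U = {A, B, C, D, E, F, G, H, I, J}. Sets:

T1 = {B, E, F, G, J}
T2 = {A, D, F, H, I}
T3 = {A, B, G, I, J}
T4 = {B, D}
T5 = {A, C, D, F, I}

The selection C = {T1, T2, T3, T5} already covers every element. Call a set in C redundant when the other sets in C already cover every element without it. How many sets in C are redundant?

1

Drop T1: E uncovered — not redundant.
Drop T2: H uncovered — not redundant.
Drop T3: the rest still cover every element — redundant.
Drop T5: C uncovered — not redundant.
1 redundant: T3.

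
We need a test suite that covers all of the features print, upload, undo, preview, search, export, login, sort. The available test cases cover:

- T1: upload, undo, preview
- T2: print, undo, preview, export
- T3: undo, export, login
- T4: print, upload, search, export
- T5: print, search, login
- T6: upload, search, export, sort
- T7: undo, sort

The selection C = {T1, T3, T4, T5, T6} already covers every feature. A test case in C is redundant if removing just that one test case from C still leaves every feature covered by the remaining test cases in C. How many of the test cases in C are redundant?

3

Drop T1: preview uncovered — not redundant.
Drop T3: the rest still cover every feature — redundant.
Drop T4: the rest still cover every feature — redundant.
Drop T5: the rest still cover every feature — redundant.
Drop T6: sort uncovered — not redundant.
3 redundant: T3, T4, T5.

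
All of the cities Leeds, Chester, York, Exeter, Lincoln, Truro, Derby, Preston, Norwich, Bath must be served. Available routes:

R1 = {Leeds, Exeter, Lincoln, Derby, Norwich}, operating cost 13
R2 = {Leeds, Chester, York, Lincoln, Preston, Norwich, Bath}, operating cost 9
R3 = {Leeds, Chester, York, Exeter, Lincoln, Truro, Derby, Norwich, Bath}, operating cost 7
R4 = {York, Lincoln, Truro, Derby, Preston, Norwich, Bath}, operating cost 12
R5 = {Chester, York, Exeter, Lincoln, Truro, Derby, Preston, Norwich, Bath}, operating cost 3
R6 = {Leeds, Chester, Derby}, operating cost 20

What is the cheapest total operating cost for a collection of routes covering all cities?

10

R3, R5 cover every city at operating cost 7 + 3 = 10.
Any cover uses at least 2 routes; among all covering selections none totals below 10.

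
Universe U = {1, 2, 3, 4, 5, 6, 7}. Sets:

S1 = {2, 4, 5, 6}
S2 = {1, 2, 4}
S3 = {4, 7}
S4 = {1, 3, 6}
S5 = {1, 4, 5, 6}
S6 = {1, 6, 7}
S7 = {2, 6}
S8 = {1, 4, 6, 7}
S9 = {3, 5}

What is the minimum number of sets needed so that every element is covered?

3

S1, S3, S4 together cover {1, 2, 3, 4, 5, 6, 7} — every element.
No 2 of the 9 sets cover everything (all 36 pairs fall short), so 3 is minimum.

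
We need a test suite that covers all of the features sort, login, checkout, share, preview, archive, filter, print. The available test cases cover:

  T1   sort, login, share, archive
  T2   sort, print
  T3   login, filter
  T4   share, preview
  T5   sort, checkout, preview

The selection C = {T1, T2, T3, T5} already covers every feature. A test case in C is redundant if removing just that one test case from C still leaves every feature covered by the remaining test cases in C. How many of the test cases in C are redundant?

0

Drop T1: share, archive uncovered — not redundant.
Drop T2: print uncovered — not redundant.
Drop T3: filter uncovered — not redundant.
Drop T5: checkout, preview uncovered — not redundant.
None of the test cases in C is redundant.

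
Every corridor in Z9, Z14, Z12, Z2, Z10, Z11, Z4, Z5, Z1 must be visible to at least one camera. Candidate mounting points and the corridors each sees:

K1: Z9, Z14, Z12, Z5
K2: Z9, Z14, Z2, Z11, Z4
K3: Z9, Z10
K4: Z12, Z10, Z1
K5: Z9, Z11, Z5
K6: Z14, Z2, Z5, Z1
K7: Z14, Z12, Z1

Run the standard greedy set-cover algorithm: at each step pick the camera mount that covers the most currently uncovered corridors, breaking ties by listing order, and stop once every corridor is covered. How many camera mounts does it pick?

3

Pick 1: K2 covers 5 new corridors (Z9, Z14, Z2, Z11, Z4).
Pick 2: K4 covers 3 new corridors (Z12, Z10, Z1).
Pick 3: K1 covers 1 new corridors (Z5).
Greedy uses 3 camera mounts.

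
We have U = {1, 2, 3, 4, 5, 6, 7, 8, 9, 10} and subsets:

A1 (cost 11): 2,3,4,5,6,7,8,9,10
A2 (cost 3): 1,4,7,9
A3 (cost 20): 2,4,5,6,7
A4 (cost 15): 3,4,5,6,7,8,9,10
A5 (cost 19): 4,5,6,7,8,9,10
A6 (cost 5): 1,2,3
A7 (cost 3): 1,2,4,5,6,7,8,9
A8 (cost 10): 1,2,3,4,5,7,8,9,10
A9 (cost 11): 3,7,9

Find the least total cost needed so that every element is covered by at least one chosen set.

13

A7, A8 cover every element at cost 3 + 10 = 13.
Any cover uses at least 2 sets; among all covering selections none totals below 13.
Greedy by coverage-per-cost would pick A7, A6, A8 for 18 — worse than the optimum 13.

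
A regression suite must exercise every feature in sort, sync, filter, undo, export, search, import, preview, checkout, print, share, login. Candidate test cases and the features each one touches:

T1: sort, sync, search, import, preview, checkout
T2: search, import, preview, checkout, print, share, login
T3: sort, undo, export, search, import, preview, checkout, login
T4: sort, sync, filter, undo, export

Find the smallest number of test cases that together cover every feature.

2

T2, T4 together cover {sort, sync, filter, undo, export, search, import, preview, checkout, print, share, login} — every feature.
No single test case contains all 12 features, so 2 is optimal.
Greedy (largest uncovered first) would take T3, T2, T4 — 3 test cases — but 2 suffice.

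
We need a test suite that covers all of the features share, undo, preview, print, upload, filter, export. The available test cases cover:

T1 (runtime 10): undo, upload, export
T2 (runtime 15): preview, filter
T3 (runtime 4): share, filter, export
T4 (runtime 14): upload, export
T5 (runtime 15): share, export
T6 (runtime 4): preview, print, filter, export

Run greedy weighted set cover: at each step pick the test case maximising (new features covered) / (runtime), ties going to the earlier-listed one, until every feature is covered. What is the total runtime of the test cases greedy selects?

Pick 1: T6 adds 4 new (preview, print, filter, export) at runtime 4 (ratio 4/4).
Pick 2: T3 adds 1 new (share) at runtime 4 (ratio 1/4).
Pick 3: T1 adds 2 new (undo, upload) at runtime 10 (ratio 2/10).
Greedy total runtime: 4 + 4 + 10 = 18.

18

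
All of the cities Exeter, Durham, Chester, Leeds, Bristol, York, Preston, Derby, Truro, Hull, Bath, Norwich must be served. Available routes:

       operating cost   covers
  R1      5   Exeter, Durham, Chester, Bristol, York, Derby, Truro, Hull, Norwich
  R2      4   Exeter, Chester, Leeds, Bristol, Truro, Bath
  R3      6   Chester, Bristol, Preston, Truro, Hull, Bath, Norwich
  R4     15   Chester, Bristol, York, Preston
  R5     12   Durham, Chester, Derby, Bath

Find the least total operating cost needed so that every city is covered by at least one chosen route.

R1, R2, R3 cover every city at operating cost 5 + 4 + 6 = 15.
Any cover uses at least 3 routes; among all covering selections none totals below 15.

15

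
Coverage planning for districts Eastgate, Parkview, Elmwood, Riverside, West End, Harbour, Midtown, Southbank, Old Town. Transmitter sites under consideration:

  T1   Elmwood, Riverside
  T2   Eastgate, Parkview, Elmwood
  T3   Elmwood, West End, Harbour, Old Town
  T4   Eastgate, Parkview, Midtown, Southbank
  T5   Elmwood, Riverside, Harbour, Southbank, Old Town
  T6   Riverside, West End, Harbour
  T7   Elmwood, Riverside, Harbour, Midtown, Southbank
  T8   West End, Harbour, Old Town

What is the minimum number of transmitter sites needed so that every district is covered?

3

T1, T3, T4 together cover {Eastgate, Parkview, Elmwood, Riverside, West End, Harbour, Midtown, Southbank, Old Town} — every district.
No 2 of the 8 transmitter sites cover everything (all 28 pairs fall short), so 3 is minimum.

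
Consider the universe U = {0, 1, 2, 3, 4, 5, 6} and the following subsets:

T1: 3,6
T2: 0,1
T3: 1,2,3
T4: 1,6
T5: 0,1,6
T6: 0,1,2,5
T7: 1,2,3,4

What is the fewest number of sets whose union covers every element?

3

T1, T6, T7 together cover {0, 1, 2, 3, 4, 5, 6} — every element.
No 2 of the 7 sets cover everything (all 21 pairs fall short), so 3 is minimum.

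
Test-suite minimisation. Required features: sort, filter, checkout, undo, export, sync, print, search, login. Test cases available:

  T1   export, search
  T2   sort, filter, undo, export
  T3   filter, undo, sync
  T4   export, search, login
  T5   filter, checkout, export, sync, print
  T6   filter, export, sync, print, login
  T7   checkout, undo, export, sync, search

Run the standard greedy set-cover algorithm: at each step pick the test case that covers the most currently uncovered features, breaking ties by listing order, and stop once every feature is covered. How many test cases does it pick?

3

Pick 1: T5 covers 5 new features (filter, checkout, export, sync, print).
Pick 2: T2 covers 2 new features (sort, undo).
Pick 3: T4 covers 2 new features (search, login).
Greedy uses 3 test cases.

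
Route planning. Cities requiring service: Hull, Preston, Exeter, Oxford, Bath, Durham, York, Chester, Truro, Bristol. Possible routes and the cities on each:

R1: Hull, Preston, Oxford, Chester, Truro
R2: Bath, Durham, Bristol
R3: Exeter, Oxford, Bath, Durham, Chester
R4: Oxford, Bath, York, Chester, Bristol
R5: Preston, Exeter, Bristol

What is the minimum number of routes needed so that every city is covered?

R1, R3, R4 together cover {Hull, Preston, Exeter, Oxford, Bath, Durham, York, Chester, Truro, Bristol} — every city.
No 2 of the 5 routes cover everything (all 10 pairs fall short), so 3 is minimum.

3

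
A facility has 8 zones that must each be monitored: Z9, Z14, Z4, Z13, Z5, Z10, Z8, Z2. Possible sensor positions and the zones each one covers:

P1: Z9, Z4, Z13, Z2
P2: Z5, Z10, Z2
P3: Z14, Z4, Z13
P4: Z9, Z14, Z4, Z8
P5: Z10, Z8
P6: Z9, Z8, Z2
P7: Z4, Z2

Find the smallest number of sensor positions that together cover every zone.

P1, P2, P4 together cover {Z9, Z14, Z4, Z13, Z5, Z10, Z8, Z2} — every zone.
No 2 of the 7 sensor positions cover everything (all 21 pairs fall short), so 3 is minimum.

3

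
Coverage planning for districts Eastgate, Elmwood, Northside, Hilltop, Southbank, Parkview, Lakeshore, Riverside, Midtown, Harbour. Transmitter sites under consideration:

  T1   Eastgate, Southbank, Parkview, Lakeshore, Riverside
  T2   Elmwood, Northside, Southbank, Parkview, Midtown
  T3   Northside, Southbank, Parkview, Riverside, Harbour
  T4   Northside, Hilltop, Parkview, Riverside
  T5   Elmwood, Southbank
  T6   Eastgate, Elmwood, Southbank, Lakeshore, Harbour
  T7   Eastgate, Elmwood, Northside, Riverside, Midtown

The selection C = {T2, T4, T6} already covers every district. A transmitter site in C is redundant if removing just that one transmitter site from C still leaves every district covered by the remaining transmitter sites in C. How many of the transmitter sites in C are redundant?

0

Drop T2: Midtown uncovered — not redundant.
Drop T4: Hilltop, Riverside uncovered — not redundant.
Drop T6: Eastgate, Lakeshore, Harbour uncovered — not redundant.
None of the transmitter sites in C is redundant.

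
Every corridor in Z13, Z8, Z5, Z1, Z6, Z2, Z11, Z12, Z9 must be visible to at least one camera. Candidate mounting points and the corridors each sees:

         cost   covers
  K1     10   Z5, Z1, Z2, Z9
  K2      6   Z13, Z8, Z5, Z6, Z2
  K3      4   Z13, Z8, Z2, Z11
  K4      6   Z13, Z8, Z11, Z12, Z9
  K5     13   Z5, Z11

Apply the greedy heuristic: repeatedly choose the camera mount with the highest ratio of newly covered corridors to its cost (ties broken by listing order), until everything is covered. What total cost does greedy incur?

Pick 1: K3 adds 4 new (Z13, Z8, Z2, Z11) at cost 4 (ratio 4/4).
Pick 2: K2 adds 2 new (Z5, Z6) at cost 6 (ratio 2/6).
Pick 3: K4 adds 2 new (Z12, Z9) at cost 6 (ratio 2/6).
Pick 4: K1 adds 1 new (Z1) at cost 10 (ratio 1/10).
Greedy total cost: 4 + 6 + 6 + 10 = 26. (The true optimum is 22, so greedy overshoots here.)

26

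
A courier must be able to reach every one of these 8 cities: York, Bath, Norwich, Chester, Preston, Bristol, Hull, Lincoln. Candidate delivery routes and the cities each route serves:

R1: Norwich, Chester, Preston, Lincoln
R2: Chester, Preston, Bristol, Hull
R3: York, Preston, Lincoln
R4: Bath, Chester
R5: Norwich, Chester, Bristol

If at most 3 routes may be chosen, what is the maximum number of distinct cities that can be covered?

7

Choosing R1, R2, R3 covers {York, Norwich, Chester, Preston, Bristol, Hull, Lincoln} — 7 cities.
No choice of 3 routes does better; here Bath is left uncovered.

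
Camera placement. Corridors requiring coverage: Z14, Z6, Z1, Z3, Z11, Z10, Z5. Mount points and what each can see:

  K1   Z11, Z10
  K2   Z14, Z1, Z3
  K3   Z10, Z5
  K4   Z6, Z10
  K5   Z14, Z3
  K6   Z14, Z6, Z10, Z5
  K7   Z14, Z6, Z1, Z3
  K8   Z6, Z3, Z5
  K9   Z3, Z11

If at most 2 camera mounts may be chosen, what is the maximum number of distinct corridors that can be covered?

Choosing K1, K7 covers {Z14, Z6, Z1, Z3, Z11, Z10} — 6 corridors.
No choice of 2 camera mounts does better; here Z5 is left uncovered.

6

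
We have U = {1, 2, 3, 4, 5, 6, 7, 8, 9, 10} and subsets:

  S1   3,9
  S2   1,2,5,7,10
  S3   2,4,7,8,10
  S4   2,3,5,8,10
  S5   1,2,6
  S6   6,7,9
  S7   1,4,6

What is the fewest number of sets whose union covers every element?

3

S4, S6, S7 together cover {1, 2, 3, 4, 5, 6, 7, 8, 9, 10} — every element.
No 2 of the 7 sets cover everything (all 21 pairs fall short), so 3 is minimum.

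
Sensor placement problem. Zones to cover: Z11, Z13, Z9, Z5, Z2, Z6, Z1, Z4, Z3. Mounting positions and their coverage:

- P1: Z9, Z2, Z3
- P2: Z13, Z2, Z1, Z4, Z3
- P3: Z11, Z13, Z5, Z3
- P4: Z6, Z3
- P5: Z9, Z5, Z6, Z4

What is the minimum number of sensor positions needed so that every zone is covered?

P2, P3, P5 together cover {Z11, Z13, Z9, Z5, Z2, Z6, Z1, Z4, Z3} — every zone.
No 2 of the 5 sensor positions cover everything (all 10 pairs fall short), so 3 is minimum.

3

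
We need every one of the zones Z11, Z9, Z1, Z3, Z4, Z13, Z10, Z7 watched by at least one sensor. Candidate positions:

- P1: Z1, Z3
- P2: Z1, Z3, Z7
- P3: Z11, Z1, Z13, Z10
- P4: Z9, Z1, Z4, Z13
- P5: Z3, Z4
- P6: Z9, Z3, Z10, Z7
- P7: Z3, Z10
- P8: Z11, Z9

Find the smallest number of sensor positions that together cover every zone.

P2, P3, P4 together cover {Z11, Z9, Z1, Z3, Z4, Z13, Z10, Z7} — every zone.
No 2 of the 8 sensor positions cover everything (all 28 pairs fall short), so 3 is minimum.

3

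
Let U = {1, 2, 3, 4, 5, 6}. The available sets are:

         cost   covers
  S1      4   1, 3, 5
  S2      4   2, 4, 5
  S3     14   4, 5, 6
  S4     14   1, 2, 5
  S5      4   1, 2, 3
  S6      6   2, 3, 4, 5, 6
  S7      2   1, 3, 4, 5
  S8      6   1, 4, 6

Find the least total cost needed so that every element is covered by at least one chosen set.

8

S6, S7 cover every element at cost 6 + 2 = 8.
Any cover uses at least 2 sets; among all covering selections none totals below 8.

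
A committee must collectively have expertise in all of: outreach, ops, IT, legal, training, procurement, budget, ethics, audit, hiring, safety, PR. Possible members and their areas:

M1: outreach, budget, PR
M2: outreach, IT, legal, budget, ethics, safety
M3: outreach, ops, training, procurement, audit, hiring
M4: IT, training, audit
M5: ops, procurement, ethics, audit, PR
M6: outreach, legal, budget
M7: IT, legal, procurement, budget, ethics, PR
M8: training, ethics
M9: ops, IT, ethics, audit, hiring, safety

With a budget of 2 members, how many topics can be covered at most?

Choosing M2, M3 covers {outreach, ops, IT, legal, training, procurement, budget, ethics, audit, hiring, safety} — 11 topics.
No choice of 2 members does better; here PR is left uncovered.

11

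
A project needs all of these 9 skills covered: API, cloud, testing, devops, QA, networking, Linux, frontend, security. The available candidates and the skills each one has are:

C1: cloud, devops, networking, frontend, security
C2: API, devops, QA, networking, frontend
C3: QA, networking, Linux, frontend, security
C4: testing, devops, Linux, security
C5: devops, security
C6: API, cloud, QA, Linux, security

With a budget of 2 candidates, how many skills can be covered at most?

8

Choosing C1, C6 covers {API, cloud, devops, QA, networking, Linux, frontend, security} — 8 skills.
No choice of 2 candidates does better; here testing is left uncovered.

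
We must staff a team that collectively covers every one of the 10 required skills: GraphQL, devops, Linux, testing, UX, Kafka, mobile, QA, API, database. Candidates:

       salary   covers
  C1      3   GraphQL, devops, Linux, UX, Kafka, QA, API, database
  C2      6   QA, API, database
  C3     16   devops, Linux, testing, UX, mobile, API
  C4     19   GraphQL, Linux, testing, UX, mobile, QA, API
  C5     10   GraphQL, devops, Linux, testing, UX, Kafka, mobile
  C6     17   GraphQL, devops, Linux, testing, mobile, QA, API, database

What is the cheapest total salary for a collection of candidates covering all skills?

C1, C5 cover every skill at salary 3 + 10 = 13.
Any cover uses at least 2 candidates; among all covering selections none totals below 13.

13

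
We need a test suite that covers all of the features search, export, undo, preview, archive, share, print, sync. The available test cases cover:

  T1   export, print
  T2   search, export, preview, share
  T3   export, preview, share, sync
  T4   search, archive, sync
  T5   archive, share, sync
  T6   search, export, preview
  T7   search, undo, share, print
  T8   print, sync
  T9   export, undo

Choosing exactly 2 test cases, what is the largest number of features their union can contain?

7

Choosing T3, T7 covers {search, export, undo, preview, share, print, sync} — 7 features.
No choice of 2 test cases does better; here archive is left uncovered.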